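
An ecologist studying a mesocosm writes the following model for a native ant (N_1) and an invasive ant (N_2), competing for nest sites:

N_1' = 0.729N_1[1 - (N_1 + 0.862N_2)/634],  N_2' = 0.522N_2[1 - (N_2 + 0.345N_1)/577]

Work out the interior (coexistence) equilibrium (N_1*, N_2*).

N_1* ≈ 194, N_2* ≈ 510

Setting both brackets to zero gives the nullclines N_1 + 0.862N_2 = 634 and 0.345N_1 + N_2 = 577.
Substituting N_2 = 577 - 0.345N_1 into the first: N_1(1 - 0.862·0.345) = 634 - 0.862·577.
So N_1* = 137/0.703 = 194, and then N_2* = 577 - 0.345·194 = 510.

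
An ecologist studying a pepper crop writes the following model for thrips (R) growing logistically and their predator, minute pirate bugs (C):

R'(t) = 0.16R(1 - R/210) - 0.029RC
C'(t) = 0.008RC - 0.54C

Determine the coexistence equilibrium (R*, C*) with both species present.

R* ≈ 67.5, C* ≈ 3.74

From dC/dt = 0 with C > 0: 0.008R* = 0.54, so R* = 67.5.
Substitute into dR/dt = 0: 0.16(1 - 67.5/210) = 0.029C*.
The bracket is 0.679, giving C* = 0.109/0.029 = 3.74.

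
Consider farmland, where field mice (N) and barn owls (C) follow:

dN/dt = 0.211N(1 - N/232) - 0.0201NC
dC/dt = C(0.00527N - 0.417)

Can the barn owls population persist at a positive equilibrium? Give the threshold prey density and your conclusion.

Threshold N = 79.1; K > 79.1, so yes, the predator persists.

The predator equation gives dC/dt > 0 only when N > 0.417/0.00527 = 79.1.
Without the predator, N → K = 232. Since 232 > 79.1, the predator can invade and persist.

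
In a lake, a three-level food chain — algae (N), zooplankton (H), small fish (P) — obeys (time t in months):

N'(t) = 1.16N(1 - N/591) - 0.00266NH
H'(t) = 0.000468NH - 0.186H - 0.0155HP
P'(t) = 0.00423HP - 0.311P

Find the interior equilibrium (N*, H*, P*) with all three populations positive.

N* ≈ 491, H* ≈ 73.5, P* ≈ 2.84

From dP/dt = 0: 0.00423H* = 0.311, so H* = 73.5.
From dN/dt = 0: 1.16(1 - N*/591) = 0.00266·73.5, giving N* = 591·(1 - 0.169) = 491.
From dH/dt = 0: 0.000468·491 - 0.186 = 0.0155P*, so P* = 0.044/0.0155 = 2.84.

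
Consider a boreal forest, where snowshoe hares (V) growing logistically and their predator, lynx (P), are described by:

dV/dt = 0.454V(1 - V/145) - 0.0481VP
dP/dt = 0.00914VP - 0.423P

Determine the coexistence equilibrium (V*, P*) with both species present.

V* ≈ 46.3, P* ≈ 6.43

From dP/dt = 0 with P > 0: 0.00914V* = 0.423, so V* = 46.3.
Substitute into dV/dt = 0: 0.454(1 - 46.3/145) = 0.0481P*.
The bracket is 0.681, giving P* = 0.309/0.0481 = 6.43.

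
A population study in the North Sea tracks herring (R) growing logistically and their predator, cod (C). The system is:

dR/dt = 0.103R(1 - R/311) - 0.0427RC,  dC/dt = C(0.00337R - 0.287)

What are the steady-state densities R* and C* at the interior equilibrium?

From dC/dt = 0 with C > 0: 0.00337R* = 0.287, so R* = 85.2.
Substitute into dR/dt = 0: 0.103(1 - 85.2/311) = 0.0427C*.
The bracket is 0.726, giving C* = 0.0748/0.0427 = 1.75.

R* ≈ 85.2, C* ≈ 1.75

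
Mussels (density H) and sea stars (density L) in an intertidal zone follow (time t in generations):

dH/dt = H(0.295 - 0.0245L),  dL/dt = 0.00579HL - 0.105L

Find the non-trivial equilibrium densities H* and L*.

H* ≈ 18.1, L* ≈ 12

Set dL/dt = 0 with L > 0: 0.00579H - 0.105 = 0, so H* = 0.105/0.00579 = 18.1.
Set dH/dt = 0 with H > 0: 0.295 - 0.0245L = 0, so L* = 0.295/0.0245 = 12.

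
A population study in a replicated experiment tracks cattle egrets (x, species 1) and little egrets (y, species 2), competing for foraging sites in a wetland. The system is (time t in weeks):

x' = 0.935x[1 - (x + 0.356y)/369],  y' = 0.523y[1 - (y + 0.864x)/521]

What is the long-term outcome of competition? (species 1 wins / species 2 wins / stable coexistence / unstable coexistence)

stable coexistence

Compare the nullcline intercepts: K1/α12 = 369/0.356 = 1040 > K2 = 521; K2/α21 = 521/0.864 = 603 > K1 = 369.
Since both inequalities hold, each species can invade when rare, so the interior equilibrium is stable.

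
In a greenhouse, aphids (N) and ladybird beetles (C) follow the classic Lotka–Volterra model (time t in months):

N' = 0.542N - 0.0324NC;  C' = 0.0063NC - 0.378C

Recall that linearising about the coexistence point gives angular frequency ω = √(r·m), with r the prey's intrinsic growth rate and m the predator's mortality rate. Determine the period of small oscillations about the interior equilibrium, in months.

Here r = 0.542 and m = 0.378, so r·m = 0.205.
ω = √0.205 = 0.453 per month, hence T = 2π/ω ≈ 13.9 months.

T ≈ 13.9 months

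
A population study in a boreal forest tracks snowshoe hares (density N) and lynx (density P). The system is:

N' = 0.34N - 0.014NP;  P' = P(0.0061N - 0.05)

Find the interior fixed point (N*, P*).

N* ≈ 8.2, P* ≈ 24.3

Set dP/dt = 0 with P > 0: 0.0061N - 0.05 = 0, so N* = 0.05/0.0061 = 8.2.
Set dN/dt = 0 with N > 0: 0.34 - 0.014P = 0, so P* = 0.34/0.014 = 24.3.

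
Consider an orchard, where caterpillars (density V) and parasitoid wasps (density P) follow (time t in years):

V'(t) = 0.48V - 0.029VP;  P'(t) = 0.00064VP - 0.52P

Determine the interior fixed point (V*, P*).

Set dP/dt = 0 with P > 0: 0.00064V - 0.52 = 0, so V* = 0.52/0.00064 = 812.
Set dV/dt = 0 with V > 0: 0.48 - 0.029P = 0, so P* = 0.48/0.029 = 16.6.

V* ≈ 812, P* ≈ 16.6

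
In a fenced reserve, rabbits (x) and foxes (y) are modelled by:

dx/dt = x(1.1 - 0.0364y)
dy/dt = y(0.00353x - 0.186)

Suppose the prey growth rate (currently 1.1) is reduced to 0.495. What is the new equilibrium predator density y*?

y* ≈ 13.6

At the interior fixed point, setting dx/dt = 0 with x > 0 fixes y* = (prey growth rate)/(xy coefficient) — independent of the other coefficients.
With the change, y* = 0.495/0.0364 = 13.6; it falls from 30.2.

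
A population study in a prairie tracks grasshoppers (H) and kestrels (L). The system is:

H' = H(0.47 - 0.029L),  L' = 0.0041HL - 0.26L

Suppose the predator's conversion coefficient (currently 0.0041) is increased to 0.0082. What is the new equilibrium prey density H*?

H* ≈ 31.7

At the interior fixed point, setting dL/dt = 0 with L > 0 fixes H* = (predator death rate)/(HL coefficient) — independent of the other coefficients.
With the change, H* = 0.26/0.0082 = 31.7; it falls from 63.4.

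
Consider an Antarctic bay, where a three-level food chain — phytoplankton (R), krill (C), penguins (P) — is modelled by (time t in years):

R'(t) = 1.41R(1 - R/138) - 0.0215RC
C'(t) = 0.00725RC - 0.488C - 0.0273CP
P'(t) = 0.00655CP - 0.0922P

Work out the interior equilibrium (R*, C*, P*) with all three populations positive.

R* ≈ 108, C* ≈ 14.1, P* ≈ 10.9

From dP/dt = 0: 0.00655C* = 0.0922, so C* = 14.1.
From dR/dt = 0: 1.41(1 - R*/138) = 0.0215·14.1, giving R* = 138·(1 - 0.215) = 108.
From dC/dt = 0: 0.00725·108 - 0.488 = 0.0273P*, so P* = 0.298/0.0273 = 10.9.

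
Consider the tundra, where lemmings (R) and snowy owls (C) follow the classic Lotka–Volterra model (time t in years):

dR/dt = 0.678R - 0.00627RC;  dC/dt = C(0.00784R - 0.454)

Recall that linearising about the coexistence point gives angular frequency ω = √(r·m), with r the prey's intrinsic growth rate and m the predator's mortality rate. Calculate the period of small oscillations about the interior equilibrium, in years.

T ≈ 11.3 years

Here r = 0.678 and m = 0.454, so r·m = 0.308.
ω = √0.308 = 0.555 per year, hence T = 2π/ω ≈ 11.3 years.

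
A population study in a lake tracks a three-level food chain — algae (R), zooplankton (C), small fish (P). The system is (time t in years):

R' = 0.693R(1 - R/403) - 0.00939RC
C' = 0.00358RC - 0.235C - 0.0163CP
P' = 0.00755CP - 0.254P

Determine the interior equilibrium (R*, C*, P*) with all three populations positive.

R* ≈ 219, C* ≈ 33.6, P* ≈ 33.7

From dP/dt = 0: 0.00755C* = 0.254, so C* = 33.6.
From dR/dt = 0: 0.693(1 - R*/403) = 0.00939·33.6, giving R* = 403·(1 - 0.456) = 219.
From dC/dt = 0: 0.00358·219 - 0.235 = 0.0163P*, so P* = 0.55/0.0163 = 33.7.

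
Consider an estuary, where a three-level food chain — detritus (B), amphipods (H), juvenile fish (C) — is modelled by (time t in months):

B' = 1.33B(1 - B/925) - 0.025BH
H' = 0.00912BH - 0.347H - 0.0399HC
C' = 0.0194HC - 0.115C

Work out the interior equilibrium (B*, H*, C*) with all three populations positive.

B* ≈ 822, H* ≈ 5.93, C* ≈ 179

From dC/dt = 0: 0.0194H* = 0.115, so H* = 5.93.
From dB/dt = 0: 1.33(1 - B*/925) = 0.025·5.93, giving B* = 925·(1 - 0.111) = 822.
From dH/dt = 0: 0.00912·822 - 0.347 = 0.0399C*, so C* = 7.15/0.0399 = 179.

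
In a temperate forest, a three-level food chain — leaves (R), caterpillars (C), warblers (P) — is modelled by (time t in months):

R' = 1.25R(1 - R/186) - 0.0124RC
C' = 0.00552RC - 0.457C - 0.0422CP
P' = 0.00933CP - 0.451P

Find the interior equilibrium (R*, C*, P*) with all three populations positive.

From dP/dt = 0: 0.00933C* = 0.451, so C* = 48.3.
From dR/dt = 0: 1.25(1 - R*/186) = 0.0124·48.3, giving R* = 186·(1 - 0.48) = 96.8.
From dC/dt = 0: 0.00552·96.8 - 0.457 = 0.0422P*, so P* = 0.0774/0.0422 = 1.83.

R* ≈ 96.8, C* ≈ 48.3, P* ≈ 1.83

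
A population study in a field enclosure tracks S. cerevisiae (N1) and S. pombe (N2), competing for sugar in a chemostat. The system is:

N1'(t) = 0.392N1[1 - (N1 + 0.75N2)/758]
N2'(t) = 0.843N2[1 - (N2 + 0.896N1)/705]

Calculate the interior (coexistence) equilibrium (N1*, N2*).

Setting both brackets to zero gives the nullclines N1 + 0.75N2 = 758 and 0.896N1 + N2 = 705.
Substituting N2 = 705 - 0.896N1 into the first: N1(1 - 0.75·0.896) = 758 - 0.75·705.
So N1* = 229/0.328 = 699, and then N2* = 705 - 0.896·699 = 78.8.

N1* ≈ 699, N2* ≈ 78.8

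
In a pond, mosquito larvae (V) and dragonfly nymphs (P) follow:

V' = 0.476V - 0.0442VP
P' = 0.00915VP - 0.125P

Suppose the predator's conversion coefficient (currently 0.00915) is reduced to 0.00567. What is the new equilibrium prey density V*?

At the interior fixed point, setting dP/dt = 0 with P > 0 fixes V* = (predator death rate)/(VP coefficient) — independent of the other coefficients.
With the change, V* = 0.125/0.00567 = 22; it rises from 13.7.

V* ≈ 22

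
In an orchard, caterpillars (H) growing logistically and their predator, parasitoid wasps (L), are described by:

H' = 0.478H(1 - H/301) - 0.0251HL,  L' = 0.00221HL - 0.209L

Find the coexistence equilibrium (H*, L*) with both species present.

From dL/dt = 0 with L > 0: 0.00221H* = 0.209, so H* = 94.6.
Substitute into dH/dt = 0: 0.478(1 - 94.6/301) = 0.0251L*.
The bracket is 0.686, giving L* = 0.328/0.0251 = 13.1.

H* ≈ 94.6, L* ≈ 13.1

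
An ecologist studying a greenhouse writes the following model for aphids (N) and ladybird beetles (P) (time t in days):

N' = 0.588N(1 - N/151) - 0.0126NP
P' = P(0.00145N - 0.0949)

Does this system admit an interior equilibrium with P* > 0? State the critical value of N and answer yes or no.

Threshold N = 65.4; K > 65.4, so yes, the predator persists.

The predator equation gives dP/dt > 0 only when N > 0.0949/0.00145 = 65.4.
Without the predator, N → K = 151. Since 151 > 65.4, the predator can invade and persist.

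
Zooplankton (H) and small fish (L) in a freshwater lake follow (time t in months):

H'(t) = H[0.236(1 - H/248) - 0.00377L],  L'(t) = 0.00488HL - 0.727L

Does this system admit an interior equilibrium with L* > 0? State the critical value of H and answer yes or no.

Threshold H = 149; K > 149, so yes, the predator persists.

The predator equation gives dL/dt > 0 only when H > 0.727/0.00488 = 149.
Without the predator, H → K = 248. Since 248 > 149, the predator can invade and persist.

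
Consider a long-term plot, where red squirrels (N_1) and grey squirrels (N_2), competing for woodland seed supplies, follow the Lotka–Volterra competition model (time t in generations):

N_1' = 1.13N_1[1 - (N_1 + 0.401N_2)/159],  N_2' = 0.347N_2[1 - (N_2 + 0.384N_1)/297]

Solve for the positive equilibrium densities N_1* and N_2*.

Setting both brackets to zero gives the nullclines N_1 + 0.401N_2 = 159 and 0.384N_1 + N_2 = 297.
Substituting N_2 = 297 - 0.384N_1 into the first: N_1(1 - 0.401·0.384) = 159 - 0.401·297.
So N_1* = 39.9/0.846 = 47.2, and then N_2* = 297 - 0.384·47.2 = 279.

N_1* ≈ 47.2, N_2* ≈ 279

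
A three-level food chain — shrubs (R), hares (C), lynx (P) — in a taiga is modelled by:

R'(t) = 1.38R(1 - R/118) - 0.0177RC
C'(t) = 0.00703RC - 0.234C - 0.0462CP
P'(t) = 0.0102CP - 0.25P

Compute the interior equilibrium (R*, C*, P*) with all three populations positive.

R* ≈ 80.9, C* ≈ 24.5, P* ≈ 7.25

From dP/dt = 0: 0.0102C* = 0.25, so C* = 24.5.
From dR/dt = 0: 1.38(1 - R*/118) = 0.0177·24.5, giving R* = 118·(1 - 0.314) = 80.9.
From dC/dt = 0: 0.00703·80.9 - 0.234 = 0.0462P*, so P* = 0.335/0.0462 = 7.25.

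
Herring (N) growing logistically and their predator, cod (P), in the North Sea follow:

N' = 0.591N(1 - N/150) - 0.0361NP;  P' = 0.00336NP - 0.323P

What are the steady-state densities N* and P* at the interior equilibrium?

N* ≈ 96.1, P* ≈ 5.88

From dP/dt = 0 with P > 0: 0.00336N* = 0.323, so N* = 96.1.
Substitute into dN/dt = 0: 0.591(1 - 96.1/150) = 0.0361P*.
The bracket is 0.359, giving P* = 0.212/0.0361 = 5.88.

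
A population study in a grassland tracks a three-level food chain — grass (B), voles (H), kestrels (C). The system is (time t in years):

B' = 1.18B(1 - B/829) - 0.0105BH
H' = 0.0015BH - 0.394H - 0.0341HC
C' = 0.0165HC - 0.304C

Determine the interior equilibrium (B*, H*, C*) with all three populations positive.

B* ≈ 693, H* ≈ 18.4, C* ≈ 18.9

From dC/dt = 0: 0.0165H* = 0.304, so H* = 18.4.
From dB/dt = 0: 1.18(1 - B*/829) = 0.0105·18.4, giving B* = 829·(1 - 0.164) = 693.
From dH/dt = 0: 0.0015·693 - 0.394 = 0.0341C*, so C* = 0.646/0.0341 = 18.9.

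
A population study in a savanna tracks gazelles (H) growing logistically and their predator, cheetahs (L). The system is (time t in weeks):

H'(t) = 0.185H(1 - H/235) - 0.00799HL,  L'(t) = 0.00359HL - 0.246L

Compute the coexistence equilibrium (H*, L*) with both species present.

From dL/dt = 0 with L > 0: 0.00359H* = 0.246, so H* = 68.5.
Substitute into dH/dt = 0: 0.185(1 - 68.5/235) = 0.00799L*.
The bracket is 0.708, giving L* = 0.131/0.00799 = 16.4.

H* ≈ 68.5, L* ≈ 16.4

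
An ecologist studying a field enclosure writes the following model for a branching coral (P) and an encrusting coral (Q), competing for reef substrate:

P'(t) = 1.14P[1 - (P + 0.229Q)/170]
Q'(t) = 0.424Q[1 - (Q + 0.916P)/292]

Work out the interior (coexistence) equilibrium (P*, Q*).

Setting both brackets to zero gives the nullclines P + 0.229Q = 170 and 0.916P + Q = 292.
Substituting Q = 292 - 0.916P into the first: P(1 - 0.229·0.916) = 170 - 0.229·292.
So P* = 103/0.79 = 131, and then Q* = 292 - 0.916·131 = 172.

P* ≈ 131, Q* ≈ 172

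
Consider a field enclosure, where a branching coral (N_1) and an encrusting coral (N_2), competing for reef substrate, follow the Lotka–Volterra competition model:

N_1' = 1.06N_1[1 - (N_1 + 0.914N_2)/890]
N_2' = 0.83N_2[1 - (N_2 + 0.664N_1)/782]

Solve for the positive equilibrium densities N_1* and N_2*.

N_1* ≈ 446, N_2* ≈ 486

Setting both brackets to zero gives the nullclines N_1 + 0.914N_2 = 890 and 0.664N_1 + N_2 = 782.
Substituting N_2 = 782 - 0.664N_1 into the first: N_1(1 - 0.914·0.664) = 890 - 0.914·782.
So N_1* = 175/0.393 = 446, and then N_2* = 782 - 0.664·446 = 486.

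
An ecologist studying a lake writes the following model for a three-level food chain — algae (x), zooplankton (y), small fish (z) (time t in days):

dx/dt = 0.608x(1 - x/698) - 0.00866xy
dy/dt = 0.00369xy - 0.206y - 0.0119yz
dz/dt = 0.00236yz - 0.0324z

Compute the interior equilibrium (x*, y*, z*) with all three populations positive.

From dz/dt = 0: 0.00236y* = 0.0324, so y* = 13.7.
From dx/dt = 0: 0.608(1 - x*/698) = 0.00866·13.7, giving x* = 698·(1 - 0.196) = 562.
From dy/dt = 0: 0.00369·562 - 0.206 = 0.0119z*, so z* = 1.87/0.0119 = 157.

x* ≈ 562, y* ≈ 13.7, z* ≈ 157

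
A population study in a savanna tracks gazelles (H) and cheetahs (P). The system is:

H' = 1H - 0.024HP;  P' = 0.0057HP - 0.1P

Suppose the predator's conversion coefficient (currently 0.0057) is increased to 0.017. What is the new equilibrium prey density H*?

At the interior fixed point, setting dP/dt = 0 with P > 0 fixes H* = (predator death rate)/(HP coefficient) — independent of the other coefficients.
With the change, H* = 0.1/0.017 = 5.88; it falls from 17.5.

H* ≈ 5.88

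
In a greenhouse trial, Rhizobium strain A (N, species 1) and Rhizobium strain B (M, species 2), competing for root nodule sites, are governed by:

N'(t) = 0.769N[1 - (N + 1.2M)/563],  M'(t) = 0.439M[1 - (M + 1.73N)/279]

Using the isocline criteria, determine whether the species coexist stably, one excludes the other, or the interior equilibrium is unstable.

Compare the nullcline intercepts: K1/α12 = 563/1.2 = 469 > K2 = 279; K2/α21 = 279/1.73 = 161 < K1 = 563.
Since the inequalities point opposite ways, species 1 can invade but species 2 cannot.

species 1 excludes species 2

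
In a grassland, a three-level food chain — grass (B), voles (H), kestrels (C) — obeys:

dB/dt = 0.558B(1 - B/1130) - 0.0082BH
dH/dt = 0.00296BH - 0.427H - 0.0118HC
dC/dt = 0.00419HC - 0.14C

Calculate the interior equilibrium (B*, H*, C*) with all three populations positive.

From dC/dt = 0: 0.00419H* = 0.14, so H* = 33.4.
From dB/dt = 0: 0.558(1 - B*/1130) = 0.0082·33.4, giving B* = 1130·(1 - 0.491) = 575.
From dH/dt = 0: 0.00296·575 - 0.427 = 0.0118C*, so C* = 1.28/0.0118 = 108.

B* ≈ 575, H* ≈ 33.4, C* ≈ 108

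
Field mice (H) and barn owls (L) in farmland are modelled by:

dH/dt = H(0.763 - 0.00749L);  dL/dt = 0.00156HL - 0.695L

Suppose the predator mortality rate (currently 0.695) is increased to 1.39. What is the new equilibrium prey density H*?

At the interior fixed point, setting dL/dt = 0 with L > 0 fixes H* = (predator death rate)/(HL coefficient) — independent of the other coefficients.
With the change, H* = 1.39/0.00156 = 891; it rises from 446.

H* ≈ 891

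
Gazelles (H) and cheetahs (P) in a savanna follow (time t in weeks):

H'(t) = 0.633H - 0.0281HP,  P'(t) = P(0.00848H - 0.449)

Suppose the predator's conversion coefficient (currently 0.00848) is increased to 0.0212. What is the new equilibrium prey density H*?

H* ≈ 21.2

At the interior fixed point, setting dP/dt = 0 with P > 0 fixes H* = (predator death rate)/(HP coefficient) — independent of the other coefficients.
With the change, H* = 0.449/0.0212 = 21.2; it falls from 52.9.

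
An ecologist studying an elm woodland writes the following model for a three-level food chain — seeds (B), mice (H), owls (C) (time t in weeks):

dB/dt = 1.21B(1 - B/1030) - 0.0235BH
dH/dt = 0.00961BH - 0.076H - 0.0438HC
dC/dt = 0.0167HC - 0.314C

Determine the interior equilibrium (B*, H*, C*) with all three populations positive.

From dC/dt = 0: 0.0167H* = 0.314, so H* = 18.8.
From dB/dt = 0: 1.21(1 - B*/1030) = 0.0235·18.8, giving B* = 1030·(1 - 0.365) = 654.
From dH/dt = 0: 0.00961·654 - 0.076 = 0.0438C*, so C* = 6.21/0.0438 = 142.

B* ≈ 654, H* ≈ 18.8, C* ≈ 142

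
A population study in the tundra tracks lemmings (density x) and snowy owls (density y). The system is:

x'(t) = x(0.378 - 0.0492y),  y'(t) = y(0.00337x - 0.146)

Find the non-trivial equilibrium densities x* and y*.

x* ≈ 43.3, y* ≈ 7.68

Set dy/dt = 0 with y > 0: 0.00337x - 0.146 = 0, so x* = 0.146/0.00337 = 43.3.
Set dx/dt = 0 with x > 0: 0.378 - 0.0492y = 0, so y* = 0.378/0.0492 = 7.68.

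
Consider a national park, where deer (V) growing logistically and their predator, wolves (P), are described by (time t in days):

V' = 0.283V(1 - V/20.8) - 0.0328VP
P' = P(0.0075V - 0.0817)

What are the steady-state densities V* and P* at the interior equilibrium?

V* ≈ 10.9, P* ≈ 4.11

From dP/dt = 0 with P > 0: 0.0075V* = 0.0817, so V* = 10.9.
Substitute into dV/dt = 0: 0.283(1 - 10.9/20.8) = 0.0328P*.
The bracket is 0.476, giving P* = 0.135/0.0328 = 4.11.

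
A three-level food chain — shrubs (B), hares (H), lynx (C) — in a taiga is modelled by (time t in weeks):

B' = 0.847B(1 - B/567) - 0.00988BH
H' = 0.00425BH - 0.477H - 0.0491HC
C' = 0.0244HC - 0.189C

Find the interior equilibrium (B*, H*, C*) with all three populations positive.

B* ≈ 516, H* ≈ 7.75, C* ≈ 34.9

From dC/dt = 0: 0.0244H* = 0.189, so H* = 7.75.
From dB/dt = 0: 0.847(1 - B*/567) = 0.00988·7.75, giving B* = 567·(1 - 0.0904) = 516.
From dH/dt = 0: 0.00425·516 - 0.477 = 0.0491C*, so C* = 1.72/0.0491 = 34.9.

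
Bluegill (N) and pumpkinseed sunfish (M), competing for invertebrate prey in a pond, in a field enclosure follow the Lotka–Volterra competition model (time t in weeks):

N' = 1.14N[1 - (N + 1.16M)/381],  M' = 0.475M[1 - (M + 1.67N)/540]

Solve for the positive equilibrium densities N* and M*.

Setting both brackets to zero gives the nullclines N + 1.16M = 381 and 1.67N + M = 540.
Substituting M = 540 - 1.67N into the first: N(1 - 1.16·1.67) = 381 - 1.16·540.
So N* = -245/-0.937 = 262, and then M* = 540 - 1.67·262 = 103.

N* ≈ 262, M* ≈ 103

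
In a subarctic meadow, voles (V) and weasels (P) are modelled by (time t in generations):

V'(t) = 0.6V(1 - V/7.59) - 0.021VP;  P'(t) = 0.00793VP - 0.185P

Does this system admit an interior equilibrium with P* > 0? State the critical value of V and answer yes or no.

Threshold V = 23.3; K < 23.3, so no, the predator goes extinct.

The predator equation gives dP/dt > 0 only when V > 0.185/0.00793 = 23.3.
Without the predator, V → K = 7.59. Since 7.59 < 23.3, the predator cannot invade.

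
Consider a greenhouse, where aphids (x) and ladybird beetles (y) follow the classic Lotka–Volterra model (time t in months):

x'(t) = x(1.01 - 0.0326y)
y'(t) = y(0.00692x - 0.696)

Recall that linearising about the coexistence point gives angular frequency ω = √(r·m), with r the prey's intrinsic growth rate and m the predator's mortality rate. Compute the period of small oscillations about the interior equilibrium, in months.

T ≈ 7.49 months

Here r = 1.01 and m = 0.696, so r·m = 0.703.
ω = √0.703 = 0.838 per month, hence T = 2π/ω ≈ 7.49 months.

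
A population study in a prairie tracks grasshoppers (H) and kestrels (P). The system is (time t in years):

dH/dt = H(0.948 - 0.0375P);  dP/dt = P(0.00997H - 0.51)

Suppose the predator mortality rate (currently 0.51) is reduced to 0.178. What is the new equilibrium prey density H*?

At the interior fixed point, setting dP/dt = 0 with P > 0 fixes H* = (predator death rate)/(HP coefficient) — independent of the other coefficients.
With the change, H* = 0.178/0.00997 = 17.9; it falls from 51.2.

H* ≈ 17.9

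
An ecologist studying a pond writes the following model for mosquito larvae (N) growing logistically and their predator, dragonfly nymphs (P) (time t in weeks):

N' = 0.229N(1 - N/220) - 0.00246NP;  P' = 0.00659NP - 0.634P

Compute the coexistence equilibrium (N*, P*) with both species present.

From dP/dt = 0 with P > 0: 0.00659N* = 0.634, so N* = 96.2.
Substitute into dN/dt = 0: 0.229(1 - 96.2/220) = 0.00246P*.
The bracket is 0.563, giving P* = 0.129/0.00246 = 52.4.

N* ≈ 96.2, P* ≈ 52.4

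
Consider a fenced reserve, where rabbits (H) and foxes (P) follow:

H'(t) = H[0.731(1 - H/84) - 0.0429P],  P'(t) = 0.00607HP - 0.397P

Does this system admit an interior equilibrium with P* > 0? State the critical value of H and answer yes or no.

The predator equation gives dP/dt > 0 only when H > 0.397/0.00607 = 65.4.
Without the predator, H → K = 84. Since 84 > 65.4, the predator can invade and persist.

Threshold H = 65.4; K > 65.4, so yes, the predator persists.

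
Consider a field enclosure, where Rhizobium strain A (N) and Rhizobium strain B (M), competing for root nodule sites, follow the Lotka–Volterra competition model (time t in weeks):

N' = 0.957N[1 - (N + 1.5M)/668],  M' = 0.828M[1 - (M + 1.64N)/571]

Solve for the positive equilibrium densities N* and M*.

N* ≈ 129, M* ≈ 359

Setting both brackets to zero gives the nullclines N + 1.5M = 668 and 1.64N + M = 571.
Substituting M = 571 - 1.64N into the first: N(1 - 1.5·1.64) = 668 - 1.5·571.
So N* = -188/-1.46 = 129, and then M* = 571 - 1.64·129 = 359.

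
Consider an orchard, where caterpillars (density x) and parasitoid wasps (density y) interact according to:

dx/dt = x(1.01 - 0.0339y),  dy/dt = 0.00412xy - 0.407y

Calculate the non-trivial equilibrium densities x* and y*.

x* ≈ 98.8, y* ≈ 29.8

Set dy/dt = 0 with y > 0: 0.00412x - 0.407 = 0, so x* = 0.407/0.00412 = 98.8.
Set dx/dt = 0 with x > 0: 1.01 - 0.0339y = 0, so y* = 1.01/0.0339 = 29.8.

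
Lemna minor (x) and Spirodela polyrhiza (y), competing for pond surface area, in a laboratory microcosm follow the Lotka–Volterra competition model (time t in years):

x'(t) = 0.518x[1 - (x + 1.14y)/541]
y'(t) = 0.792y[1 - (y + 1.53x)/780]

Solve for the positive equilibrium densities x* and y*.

x* ≈ 468, y* ≈ 64.1

Setting both brackets to zero gives the nullclines x + 1.14y = 541 and 1.53x + y = 780.
Substituting y = 780 - 1.53x into the first: x(1 - 1.14·1.53) = 541 - 1.14·780.
So x* = -348/-0.744 = 468, and then y* = 780 - 1.53·468 = 64.1.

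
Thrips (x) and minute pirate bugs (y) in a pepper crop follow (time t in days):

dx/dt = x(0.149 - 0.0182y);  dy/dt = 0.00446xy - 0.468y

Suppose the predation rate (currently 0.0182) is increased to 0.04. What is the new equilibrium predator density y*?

At the interior fixed point, setting dx/dt = 0 with x > 0 fixes y* = (prey growth rate)/(xy coefficient) — independent of the other coefficients.
With the change, y* = 0.149/0.04 = 3.72; it falls from 8.19.

y* ≈ 3.72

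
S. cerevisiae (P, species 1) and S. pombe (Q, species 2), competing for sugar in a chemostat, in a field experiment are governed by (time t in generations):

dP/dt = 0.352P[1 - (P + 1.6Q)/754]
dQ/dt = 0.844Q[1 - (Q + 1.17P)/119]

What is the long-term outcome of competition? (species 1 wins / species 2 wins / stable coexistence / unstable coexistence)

species 1 excludes species 2

Compare the nullcline intercepts: K1/α12 = 754/1.6 = 471 > K2 = 119; K2/α21 = 119/1.17 = 102 < K1 = 754.
Since the inequalities point opposite ways, species 1 can invade but species 2 cannot.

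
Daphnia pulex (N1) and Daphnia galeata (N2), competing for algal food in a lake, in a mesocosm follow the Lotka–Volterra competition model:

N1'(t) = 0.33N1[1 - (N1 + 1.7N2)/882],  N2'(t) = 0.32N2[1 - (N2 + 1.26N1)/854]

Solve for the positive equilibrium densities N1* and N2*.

N1* ≈ 499, N2* ≈ 225

Setting both brackets to zero gives the nullclines N1 + 1.7N2 = 882 and 1.26N1 + N2 = 854.
Substituting N2 = 854 - 1.26N1 into the first: N1(1 - 1.7·1.26) = 882 - 1.7·854.
So N1* = -570/-1.14 = 499, and then N2* = 854 - 1.26·499 = 225.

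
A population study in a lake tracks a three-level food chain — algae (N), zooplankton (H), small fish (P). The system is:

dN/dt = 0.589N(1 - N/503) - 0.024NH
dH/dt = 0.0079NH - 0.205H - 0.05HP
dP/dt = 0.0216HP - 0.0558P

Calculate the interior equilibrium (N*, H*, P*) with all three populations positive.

From dP/dt = 0: 0.0216H* = 0.0558, so H* = 2.58.
From dN/dt = 0: 0.589(1 - N*/503) = 0.024·2.58, giving N* = 503·(1 - 0.105) = 450.
From dH/dt = 0: 0.0079·450 - 0.205 = 0.05P*, so P* = 3.35/0.05 = 67.

N* ≈ 450, H* ≈ 2.58, P* ≈ 67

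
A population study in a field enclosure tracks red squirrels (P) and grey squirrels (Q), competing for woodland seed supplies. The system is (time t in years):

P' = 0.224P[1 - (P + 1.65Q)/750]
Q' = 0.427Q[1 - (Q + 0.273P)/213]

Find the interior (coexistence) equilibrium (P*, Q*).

P* ≈ 725, Q* ≈ 15

Setting both brackets to zero gives the nullclines P + 1.65Q = 750 and 0.273P + Q = 213.
Substituting Q = 213 - 0.273P into the first: P(1 - 1.65·0.273) = 750 - 1.65·213.
So P* = 399/0.55 = 725, and then Q* = 213 - 0.273·725 = 15.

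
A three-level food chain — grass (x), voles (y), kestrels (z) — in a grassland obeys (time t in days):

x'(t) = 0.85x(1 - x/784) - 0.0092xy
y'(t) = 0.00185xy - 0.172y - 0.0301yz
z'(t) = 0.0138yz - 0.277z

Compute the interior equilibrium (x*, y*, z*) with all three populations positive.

x* ≈ 614, y* ≈ 20.1, z* ≈ 32

From dz/dt = 0: 0.0138y* = 0.277, so y* = 20.1.
From dx/dt = 0: 0.85(1 - x*/784) = 0.0092·20.1, giving x* = 784·(1 - 0.217) = 614.
From dy/dt = 0: 0.00185·614 - 0.172 = 0.0301z*, so z* = 0.963/0.0301 = 32.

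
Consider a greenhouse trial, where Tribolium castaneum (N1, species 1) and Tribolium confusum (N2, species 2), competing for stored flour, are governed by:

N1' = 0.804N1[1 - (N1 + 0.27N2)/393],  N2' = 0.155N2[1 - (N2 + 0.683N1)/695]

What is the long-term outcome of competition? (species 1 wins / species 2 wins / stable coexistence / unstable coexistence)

Compare the nullcline intercepts: K1/α12 = 393/0.27 = 1460 > K2 = 695; K2/α21 = 695/0.683 = 1020 > K1 = 393.
Since both inequalities hold, each species can invade when rare, so the interior equilibrium is stable.

stable coexistence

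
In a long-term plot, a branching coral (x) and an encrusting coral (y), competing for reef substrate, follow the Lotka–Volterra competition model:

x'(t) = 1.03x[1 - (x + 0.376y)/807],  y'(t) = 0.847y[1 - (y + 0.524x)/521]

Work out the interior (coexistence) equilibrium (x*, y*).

Setting both brackets to zero gives the nullclines x + 0.376y = 807 and 0.524x + y = 521.
Substituting y = 521 - 0.524x into the first: x(1 - 0.376·0.524) = 807 - 0.376·521.
So x* = 611/0.803 = 761, and then y* = 521 - 0.524·761 = 122.

x* ≈ 761, y* ≈ 122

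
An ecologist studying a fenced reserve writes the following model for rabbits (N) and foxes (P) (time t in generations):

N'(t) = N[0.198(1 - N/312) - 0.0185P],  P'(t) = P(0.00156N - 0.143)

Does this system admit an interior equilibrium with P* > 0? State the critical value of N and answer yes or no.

Threshold N = 91.7; K > 91.7, so yes, the predator persists.

The predator equation gives dP/dt > 0 only when N > 0.143/0.00156 = 91.7.
Without the predator, N → K = 312. Since 312 > 91.7, the predator can invade and persist.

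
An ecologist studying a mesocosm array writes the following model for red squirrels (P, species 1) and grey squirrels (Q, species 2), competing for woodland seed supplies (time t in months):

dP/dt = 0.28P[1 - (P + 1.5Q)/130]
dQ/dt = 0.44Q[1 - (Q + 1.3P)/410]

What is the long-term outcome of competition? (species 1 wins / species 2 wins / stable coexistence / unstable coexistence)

species 2 excludes species 1

Compare the nullcline intercepts: K1/α12 = 130/1.5 = 86.7 < K2 = 410; K2/α21 = 410/1.3 = 315 > K1 = 130.
Since the inequalities point opposite ways, species 2 can invade but species 1 cannot.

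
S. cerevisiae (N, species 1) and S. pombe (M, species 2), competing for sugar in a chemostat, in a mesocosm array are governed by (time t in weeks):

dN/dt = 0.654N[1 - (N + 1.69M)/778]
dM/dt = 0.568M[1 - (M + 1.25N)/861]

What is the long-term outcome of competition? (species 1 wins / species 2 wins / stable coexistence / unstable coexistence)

Compare the nullcline intercepts: K1/α12 = 778/1.69 = 460 < K2 = 861; K2/α21 = 861/1.25 = 689 < K1 = 778.
Since both are reversed, neither can invade when rare; the interior point is a saddle.

unstable coexistence (outcome depends on initial conditions)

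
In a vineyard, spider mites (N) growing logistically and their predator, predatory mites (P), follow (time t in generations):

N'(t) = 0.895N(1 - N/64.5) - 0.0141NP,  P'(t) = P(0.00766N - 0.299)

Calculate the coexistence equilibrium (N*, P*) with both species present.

From dP/dt = 0 with P > 0: 0.00766N* = 0.299, so N* = 39.
Substitute into dN/dt = 0: 0.895(1 - 39/64.5) = 0.0141P*.
The bracket is 0.395, giving P* = 0.353/0.0141 = 25.1.

N* ≈ 39, P* ≈ 25.1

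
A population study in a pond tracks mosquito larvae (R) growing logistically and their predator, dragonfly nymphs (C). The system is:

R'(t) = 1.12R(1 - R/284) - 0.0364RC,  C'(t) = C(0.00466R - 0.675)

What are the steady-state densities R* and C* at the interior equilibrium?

R* ≈ 145, C* ≈ 15.1

From dC/dt = 0 with C > 0: 0.00466R* = 0.675, so R* = 145.
Substitute into dR/dt = 0: 1.12(1 - 145/284) = 0.0364C*.
The bracket is 0.49, giving C* = 0.549/0.0364 = 15.1.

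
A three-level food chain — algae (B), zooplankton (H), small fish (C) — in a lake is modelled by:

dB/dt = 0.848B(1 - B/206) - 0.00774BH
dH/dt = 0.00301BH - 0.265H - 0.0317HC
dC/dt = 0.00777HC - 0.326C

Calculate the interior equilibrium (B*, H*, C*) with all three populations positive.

From dC/dt = 0: 0.00777H* = 0.326, so H* = 42.
From dB/dt = 0: 0.848(1 - B*/206) = 0.00774·42, giving B* = 206·(1 - 0.383) = 127.
From dH/dt = 0: 0.00301·127 - 0.265 = 0.0317C*, so C* = 0.118/0.0317 = 3.71.

B* ≈ 127, H* ≈ 42, C* ≈ 3.71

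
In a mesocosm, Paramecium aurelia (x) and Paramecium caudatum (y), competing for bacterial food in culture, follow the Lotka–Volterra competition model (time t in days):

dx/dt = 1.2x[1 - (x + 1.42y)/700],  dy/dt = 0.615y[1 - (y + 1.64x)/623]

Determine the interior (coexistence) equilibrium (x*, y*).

Setting both brackets to zero gives the nullclines x + 1.42y = 700 and 1.64x + y = 623.
Substituting y = 623 - 1.64x into the first: x(1 - 1.42·1.64) = 700 - 1.42·623.
So x* = -185/-1.33 = 139, and then y* = 623 - 1.64·139 = 395.

x* ≈ 139, y* ≈ 395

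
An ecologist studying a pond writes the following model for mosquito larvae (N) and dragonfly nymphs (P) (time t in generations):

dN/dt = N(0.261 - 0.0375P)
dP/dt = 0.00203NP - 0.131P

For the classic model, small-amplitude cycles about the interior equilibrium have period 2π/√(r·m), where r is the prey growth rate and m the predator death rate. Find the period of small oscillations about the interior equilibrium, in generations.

Here r = 0.261 and m = 0.131, so r·m = 0.0342.
ω = √0.0342 = 0.185 per generation, hence T = 2π/ω ≈ 34 generations.

T ≈ 34 generations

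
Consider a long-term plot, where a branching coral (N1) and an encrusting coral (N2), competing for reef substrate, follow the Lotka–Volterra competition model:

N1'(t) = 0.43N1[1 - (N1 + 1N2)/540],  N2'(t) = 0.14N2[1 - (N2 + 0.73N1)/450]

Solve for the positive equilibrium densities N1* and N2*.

N1* ≈ 333, N2* ≈ 207

Setting both brackets to zero gives the nullclines N1 + 1N2 = 540 and 0.73N1 + N2 = 450.
Substituting N2 = 450 - 0.73N1 into the first: N1(1 - 1·0.73) = 540 - 1·450.
So N1* = 90/0.27 = 333, and then N2* = 450 - 0.73·333 = 207.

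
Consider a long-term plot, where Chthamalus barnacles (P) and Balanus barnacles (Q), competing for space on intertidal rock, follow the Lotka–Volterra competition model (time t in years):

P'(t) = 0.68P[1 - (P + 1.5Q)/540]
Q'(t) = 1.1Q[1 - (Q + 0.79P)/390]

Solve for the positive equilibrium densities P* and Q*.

P* ≈ 243, Q* ≈ 198

Setting both brackets to zero gives the nullclines P + 1.5Q = 540 and 0.79P + Q = 390.
Substituting Q = 390 - 0.79P into the first: P(1 - 1.5·0.79) = 540 - 1.5·390.
So P* = -45/-0.185 = 243, and then Q* = 390 - 0.79·243 = 198.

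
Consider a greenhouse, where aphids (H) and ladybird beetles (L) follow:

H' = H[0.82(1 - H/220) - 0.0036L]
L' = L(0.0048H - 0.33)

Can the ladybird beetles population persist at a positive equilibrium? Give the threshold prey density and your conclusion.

The predator equation gives dL/dt > 0 only when H > 0.33/0.0048 = 68.8.
Without the predator, H → K = 220. Since 220 > 68.8, the predator can invade and persist.

Threshold H = 68.8; K > 68.8, so yes, the predator persists.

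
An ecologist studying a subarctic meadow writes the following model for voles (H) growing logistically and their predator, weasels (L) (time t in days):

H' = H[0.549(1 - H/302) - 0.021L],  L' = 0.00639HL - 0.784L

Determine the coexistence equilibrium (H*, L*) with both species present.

From dL/dt = 0 with L > 0: 0.00639H* = 0.784, so H* = 123.
Substitute into dH/dt = 0: 0.549(1 - 123/302) = 0.021L*.
The bracket is 0.594, giving L* = 0.326/0.021 = 15.5.

H* ≈ 123, L* ≈ 15.5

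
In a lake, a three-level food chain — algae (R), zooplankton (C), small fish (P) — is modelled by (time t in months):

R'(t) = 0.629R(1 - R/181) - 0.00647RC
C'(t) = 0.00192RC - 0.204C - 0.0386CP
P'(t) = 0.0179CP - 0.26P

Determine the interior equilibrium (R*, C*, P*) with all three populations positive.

From dP/dt = 0: 0.0179C* = 0.26, so C* = 14.5.
From dR/dt = 0: 0.629(1 - R*/181) = 0.00647·14.5, giving R* = 181·(1 - 0.149) = 154.
From dC/dt = 0: 0.00192·154 - 0.204 = 0.0386P*, so P* = 0.0916/0.0386 = 2.37.

R* ≈ 154, C* ≈ 14.5, P* ≈ 2.37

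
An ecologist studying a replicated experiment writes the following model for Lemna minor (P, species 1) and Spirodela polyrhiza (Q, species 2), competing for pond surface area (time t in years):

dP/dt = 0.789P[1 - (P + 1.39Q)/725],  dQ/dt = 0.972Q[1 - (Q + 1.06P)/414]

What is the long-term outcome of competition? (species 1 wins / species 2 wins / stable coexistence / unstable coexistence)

species 1 excludes species 2

Compare the nullcline intercepts: K1/α12 = 725/1.39 = 522 > K2 = 414; K2/α21 = 414/1.06 = 391 < K1 = 725.
Since the inequalities point opposite ways, species 1 can invade but species 2 cannot.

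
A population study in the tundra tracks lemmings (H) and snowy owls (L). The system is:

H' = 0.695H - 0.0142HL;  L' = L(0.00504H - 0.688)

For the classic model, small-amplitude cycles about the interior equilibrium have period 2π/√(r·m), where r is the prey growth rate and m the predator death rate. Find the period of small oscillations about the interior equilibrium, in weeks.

T ≈ 9.09 weeks

Here r = 0.695 and m = 0.688, so r·m = 0.478.
ω = √0.478 = 0.691 per week, hence T = 2π/ω ≈ 9.09 weeks.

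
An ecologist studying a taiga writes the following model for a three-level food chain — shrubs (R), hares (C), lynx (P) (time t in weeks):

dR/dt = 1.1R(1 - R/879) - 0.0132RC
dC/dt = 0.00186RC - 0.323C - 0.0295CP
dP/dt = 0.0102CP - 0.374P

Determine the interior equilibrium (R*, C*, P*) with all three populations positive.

From dP/dt = 0: 0.0102C* = 0.374, so C* = 36.7.
From dR/dt = 0: 1.1(1 - R*/879) = 0.0132·36.7, giving R* = 879·(1 - 0.44) = 492.
From dC/dt = 0: 0.00186·492 - 0.323 = 0.0295P*, so P* = 0.593/0.0295 = 20.1.

R* ≈ 492, C* ≈ 36.7, P* ≈ 20.1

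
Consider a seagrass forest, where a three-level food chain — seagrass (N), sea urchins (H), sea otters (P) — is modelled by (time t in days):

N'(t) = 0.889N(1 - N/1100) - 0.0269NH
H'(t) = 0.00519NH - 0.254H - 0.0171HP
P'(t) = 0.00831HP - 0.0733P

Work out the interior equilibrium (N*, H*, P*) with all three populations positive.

From dP/dt = 0: 0.00831H* = 0.0733, so H* = 8.82.
From dN/dt = 0: 0.889(1 - N*/1100) = 0.0269·8.82, giving N* = 1100·(1 - 0.267) = 806.
From dH/dt = 0: 0.00519·806 - 0.254 = 0.0171P*, so P* = 3.93/0.0171 = 230.

N* ≈ 806, H* ≈ 8.82, P* ≈ 230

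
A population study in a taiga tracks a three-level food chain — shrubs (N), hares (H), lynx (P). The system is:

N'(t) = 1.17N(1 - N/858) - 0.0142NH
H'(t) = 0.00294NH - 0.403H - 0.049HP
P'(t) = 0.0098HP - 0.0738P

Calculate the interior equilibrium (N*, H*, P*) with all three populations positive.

N* ≈ 780, H* ≈ 7.53, P* ≈ 38.6

From dP/dt = 0: 0.0098H* = 0.0738, so H* = 7.53.
From dN/dt = 0: 1.17(1 - N*/858) = 0.0142·7.53, giving N* = 858·(1 - 0.0914) = 780.
From dH/dt = 0: 0.00294·780 - 0.403 = 0.049P*, so P* = 1.89/0.049 = 38.6.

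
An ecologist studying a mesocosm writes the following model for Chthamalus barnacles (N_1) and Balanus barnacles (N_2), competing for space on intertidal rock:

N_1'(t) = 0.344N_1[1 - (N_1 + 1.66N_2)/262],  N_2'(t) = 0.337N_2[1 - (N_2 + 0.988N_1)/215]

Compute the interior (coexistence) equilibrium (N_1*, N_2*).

N_1* ≈ 148, N_2* ≈ 68.5

Setting both brackets to zero gives the nullclines N_1 + 1.66N_2 = 262 and 0.988N_1 + N_2 = 215.
Substituting N_2 = 215 - 0.988N_1 into the first: N_1(1 - 1.66·0.988) = 262 - 1.66·215.
So N_1* = -94.9/-0.64 = 148, and then N_2* = 215 - 0.988·148 = 68.5.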